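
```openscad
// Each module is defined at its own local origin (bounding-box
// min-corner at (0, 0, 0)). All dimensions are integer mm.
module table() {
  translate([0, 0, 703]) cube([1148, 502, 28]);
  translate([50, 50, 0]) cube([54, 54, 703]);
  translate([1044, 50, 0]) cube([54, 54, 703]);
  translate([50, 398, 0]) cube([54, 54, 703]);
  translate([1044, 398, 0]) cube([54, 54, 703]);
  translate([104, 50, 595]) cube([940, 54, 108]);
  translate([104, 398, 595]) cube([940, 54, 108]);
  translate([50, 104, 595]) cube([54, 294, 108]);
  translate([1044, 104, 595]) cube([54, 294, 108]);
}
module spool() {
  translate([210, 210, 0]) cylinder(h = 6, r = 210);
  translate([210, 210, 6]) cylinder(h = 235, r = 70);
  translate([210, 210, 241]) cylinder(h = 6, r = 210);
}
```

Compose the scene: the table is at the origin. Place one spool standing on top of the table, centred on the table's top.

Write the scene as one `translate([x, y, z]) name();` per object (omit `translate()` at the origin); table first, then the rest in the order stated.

table();
translate([364, 41, 731]) spool();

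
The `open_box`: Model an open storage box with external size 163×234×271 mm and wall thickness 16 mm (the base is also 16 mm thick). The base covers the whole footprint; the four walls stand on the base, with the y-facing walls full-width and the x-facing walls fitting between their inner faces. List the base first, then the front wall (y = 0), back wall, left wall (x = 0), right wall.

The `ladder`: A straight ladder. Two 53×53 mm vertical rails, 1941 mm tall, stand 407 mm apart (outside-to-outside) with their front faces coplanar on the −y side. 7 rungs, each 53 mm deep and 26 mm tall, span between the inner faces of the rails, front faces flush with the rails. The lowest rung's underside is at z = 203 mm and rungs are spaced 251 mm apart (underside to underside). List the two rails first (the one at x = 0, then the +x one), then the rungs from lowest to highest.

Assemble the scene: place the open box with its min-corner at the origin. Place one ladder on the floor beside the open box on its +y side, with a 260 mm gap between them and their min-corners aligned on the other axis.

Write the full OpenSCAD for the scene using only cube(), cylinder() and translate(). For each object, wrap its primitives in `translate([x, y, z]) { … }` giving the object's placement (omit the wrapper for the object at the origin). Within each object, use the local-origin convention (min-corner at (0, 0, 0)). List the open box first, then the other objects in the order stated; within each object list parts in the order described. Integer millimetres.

cube([163, 234, 16]);
translate([0, 0, 16]) cube([163, 16, 255]);
translate([0, 218, 16]) cube([163, 16, 255]);
translate([0, 16, 16]) cube([16, 202, 255]);
translate([147, 16, 16]) cube([16, 202, 255]);
translate([0, 494, 0]) {
  cube([53, 53, 1941]);
  translate([354, 0, 0]) cube([53, 53, 1941]);
  translate([53, 0, 203]) cube([301, 53, 26]);
  translate([53, 0, 454]) cube([301, 53, 26]);
  translate([53, 0, 705]) cube([301, 53, 26]);
  translate([53, 0, 956]) cube([301, 53, 26]);
  translate([53, 0, 1207]) cube([301, 53, 26]);
  translate([53, 0, 1458]) cube([301, 53, 26]);
  translate([53, 0, 1709]) cube([301, 53, 26]);
}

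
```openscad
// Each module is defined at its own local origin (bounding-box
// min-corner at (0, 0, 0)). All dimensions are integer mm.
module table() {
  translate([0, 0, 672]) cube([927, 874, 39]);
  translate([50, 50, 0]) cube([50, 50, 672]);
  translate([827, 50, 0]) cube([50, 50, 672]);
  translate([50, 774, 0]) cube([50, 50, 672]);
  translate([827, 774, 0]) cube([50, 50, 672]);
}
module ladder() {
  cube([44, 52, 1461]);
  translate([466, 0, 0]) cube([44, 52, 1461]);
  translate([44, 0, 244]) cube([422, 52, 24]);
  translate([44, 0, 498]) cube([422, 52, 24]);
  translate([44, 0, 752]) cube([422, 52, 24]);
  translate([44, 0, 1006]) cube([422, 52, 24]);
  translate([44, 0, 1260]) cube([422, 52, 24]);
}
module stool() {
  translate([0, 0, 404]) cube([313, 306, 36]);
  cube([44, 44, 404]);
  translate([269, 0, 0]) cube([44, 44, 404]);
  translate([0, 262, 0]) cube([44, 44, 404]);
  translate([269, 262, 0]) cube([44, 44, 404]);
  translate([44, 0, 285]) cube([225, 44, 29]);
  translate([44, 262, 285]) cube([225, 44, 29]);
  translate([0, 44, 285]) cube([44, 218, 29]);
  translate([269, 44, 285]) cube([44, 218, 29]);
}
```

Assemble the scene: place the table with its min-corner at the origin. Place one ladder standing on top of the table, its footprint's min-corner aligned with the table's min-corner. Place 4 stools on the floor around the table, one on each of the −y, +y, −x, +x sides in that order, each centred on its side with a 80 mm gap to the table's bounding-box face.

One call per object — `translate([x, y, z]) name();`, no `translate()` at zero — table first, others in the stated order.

table();
translate([0, 0, 711]) ladder();
translate([307, -386, 0]) stool();
translate([307, 954, 0]) stool();
translate([-393, 284, 0]) stool();
translate([1007, 284, 0]) stool();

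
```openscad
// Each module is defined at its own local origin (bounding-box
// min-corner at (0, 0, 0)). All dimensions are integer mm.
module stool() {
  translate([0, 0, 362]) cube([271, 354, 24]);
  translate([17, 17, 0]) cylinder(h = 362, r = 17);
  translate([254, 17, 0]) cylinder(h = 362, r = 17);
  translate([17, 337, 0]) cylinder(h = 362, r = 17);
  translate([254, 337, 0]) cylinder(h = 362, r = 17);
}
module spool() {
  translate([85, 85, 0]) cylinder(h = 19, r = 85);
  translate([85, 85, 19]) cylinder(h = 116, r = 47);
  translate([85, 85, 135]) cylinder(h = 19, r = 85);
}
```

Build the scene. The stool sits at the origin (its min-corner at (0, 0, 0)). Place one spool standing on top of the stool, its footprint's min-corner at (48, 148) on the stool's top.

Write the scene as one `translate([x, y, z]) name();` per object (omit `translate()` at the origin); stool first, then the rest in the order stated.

stool();
translate([48, 148, 386]) spool();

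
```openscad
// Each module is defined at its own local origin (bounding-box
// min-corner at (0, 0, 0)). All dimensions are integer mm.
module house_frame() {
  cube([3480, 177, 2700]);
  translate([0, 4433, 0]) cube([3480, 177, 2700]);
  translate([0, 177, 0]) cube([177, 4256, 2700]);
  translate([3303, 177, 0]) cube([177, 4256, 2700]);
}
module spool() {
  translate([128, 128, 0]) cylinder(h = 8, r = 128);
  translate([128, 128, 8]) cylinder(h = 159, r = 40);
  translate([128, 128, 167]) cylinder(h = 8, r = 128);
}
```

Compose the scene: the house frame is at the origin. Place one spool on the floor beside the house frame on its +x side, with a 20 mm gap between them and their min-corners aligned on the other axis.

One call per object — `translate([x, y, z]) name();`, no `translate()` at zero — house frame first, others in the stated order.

house_frame();
translate([3500, 0, 0]) spool();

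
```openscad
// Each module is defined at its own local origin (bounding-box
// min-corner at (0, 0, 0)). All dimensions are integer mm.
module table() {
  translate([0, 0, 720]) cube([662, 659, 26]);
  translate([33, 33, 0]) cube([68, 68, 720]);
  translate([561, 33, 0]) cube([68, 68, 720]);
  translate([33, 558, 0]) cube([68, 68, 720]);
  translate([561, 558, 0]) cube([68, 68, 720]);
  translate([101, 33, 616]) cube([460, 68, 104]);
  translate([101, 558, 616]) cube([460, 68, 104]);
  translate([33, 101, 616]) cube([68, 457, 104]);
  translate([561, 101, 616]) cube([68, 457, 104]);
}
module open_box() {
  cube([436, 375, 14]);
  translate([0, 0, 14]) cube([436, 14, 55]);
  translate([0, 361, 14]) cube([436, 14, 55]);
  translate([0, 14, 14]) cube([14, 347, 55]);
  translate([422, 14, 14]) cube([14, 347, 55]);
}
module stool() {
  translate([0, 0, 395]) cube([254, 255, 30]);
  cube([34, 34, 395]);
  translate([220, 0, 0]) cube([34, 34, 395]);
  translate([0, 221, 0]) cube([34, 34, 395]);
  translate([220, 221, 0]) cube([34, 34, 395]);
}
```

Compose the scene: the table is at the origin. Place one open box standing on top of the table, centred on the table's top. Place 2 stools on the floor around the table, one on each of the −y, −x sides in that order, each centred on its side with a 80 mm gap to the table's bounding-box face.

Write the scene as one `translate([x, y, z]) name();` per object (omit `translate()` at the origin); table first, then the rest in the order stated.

table();
translate([113, 142, 746]) open_box();
translate([204, -335, 0]) stool();
translate([-334, 202, 0]) stool();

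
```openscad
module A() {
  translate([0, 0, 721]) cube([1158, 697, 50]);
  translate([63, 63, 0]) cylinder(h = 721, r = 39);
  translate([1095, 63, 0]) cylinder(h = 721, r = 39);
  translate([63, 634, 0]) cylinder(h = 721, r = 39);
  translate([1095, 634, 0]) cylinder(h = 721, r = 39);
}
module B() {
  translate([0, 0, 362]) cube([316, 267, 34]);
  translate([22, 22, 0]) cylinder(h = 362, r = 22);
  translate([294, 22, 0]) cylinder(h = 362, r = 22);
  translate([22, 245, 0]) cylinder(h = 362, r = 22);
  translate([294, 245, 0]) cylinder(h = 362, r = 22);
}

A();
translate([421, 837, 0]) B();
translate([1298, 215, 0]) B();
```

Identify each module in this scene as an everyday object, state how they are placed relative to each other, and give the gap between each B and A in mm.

A is a table. B is a stool. Two stools sit around the table at the +y, +x sides. The gap between each stool and the table is 140 mm.

Each stool's nearest face is 140 mm from the table's bounding box.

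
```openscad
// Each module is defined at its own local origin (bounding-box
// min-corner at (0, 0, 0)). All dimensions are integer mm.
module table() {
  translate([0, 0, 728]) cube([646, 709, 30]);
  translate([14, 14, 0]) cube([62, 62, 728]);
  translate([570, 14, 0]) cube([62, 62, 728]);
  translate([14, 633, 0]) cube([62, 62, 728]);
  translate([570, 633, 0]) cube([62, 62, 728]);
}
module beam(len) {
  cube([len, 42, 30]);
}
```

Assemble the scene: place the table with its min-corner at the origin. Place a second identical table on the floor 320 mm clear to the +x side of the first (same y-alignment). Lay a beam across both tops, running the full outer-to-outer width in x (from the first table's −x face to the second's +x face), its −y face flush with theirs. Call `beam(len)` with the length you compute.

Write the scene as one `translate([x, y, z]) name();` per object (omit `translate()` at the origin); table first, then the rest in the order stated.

table();
translate([966, 0, 0]) table();
translate([0, 0, 758]) beam(1612);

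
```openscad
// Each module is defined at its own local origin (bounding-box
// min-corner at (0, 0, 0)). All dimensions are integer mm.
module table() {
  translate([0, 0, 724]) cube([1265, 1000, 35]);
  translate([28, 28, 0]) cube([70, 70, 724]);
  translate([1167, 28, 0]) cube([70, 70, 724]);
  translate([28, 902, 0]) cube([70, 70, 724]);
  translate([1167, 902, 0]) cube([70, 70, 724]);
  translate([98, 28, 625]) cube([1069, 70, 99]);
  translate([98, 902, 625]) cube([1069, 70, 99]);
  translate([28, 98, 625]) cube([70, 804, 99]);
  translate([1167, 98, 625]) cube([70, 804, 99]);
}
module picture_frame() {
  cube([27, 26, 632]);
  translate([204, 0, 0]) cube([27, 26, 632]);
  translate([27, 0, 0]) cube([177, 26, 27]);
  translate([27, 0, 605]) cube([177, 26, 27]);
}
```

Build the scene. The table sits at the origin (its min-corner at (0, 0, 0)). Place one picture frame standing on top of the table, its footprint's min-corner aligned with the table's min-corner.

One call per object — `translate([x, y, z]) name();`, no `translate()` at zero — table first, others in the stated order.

table();
translate([0, 0, 759]) picture_frame();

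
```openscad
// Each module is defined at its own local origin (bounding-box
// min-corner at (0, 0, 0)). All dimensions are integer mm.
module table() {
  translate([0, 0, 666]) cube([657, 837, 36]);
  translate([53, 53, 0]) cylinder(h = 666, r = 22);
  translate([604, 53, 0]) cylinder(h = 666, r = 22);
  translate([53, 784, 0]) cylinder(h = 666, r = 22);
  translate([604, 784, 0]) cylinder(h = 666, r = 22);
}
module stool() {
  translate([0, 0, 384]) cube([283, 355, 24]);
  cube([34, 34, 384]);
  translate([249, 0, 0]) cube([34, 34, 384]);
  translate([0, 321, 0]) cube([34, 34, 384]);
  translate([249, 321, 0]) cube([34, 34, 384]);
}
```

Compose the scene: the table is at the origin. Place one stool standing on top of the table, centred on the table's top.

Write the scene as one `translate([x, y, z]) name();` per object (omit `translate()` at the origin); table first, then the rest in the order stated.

table();
translate([187, 241, 702]) stool();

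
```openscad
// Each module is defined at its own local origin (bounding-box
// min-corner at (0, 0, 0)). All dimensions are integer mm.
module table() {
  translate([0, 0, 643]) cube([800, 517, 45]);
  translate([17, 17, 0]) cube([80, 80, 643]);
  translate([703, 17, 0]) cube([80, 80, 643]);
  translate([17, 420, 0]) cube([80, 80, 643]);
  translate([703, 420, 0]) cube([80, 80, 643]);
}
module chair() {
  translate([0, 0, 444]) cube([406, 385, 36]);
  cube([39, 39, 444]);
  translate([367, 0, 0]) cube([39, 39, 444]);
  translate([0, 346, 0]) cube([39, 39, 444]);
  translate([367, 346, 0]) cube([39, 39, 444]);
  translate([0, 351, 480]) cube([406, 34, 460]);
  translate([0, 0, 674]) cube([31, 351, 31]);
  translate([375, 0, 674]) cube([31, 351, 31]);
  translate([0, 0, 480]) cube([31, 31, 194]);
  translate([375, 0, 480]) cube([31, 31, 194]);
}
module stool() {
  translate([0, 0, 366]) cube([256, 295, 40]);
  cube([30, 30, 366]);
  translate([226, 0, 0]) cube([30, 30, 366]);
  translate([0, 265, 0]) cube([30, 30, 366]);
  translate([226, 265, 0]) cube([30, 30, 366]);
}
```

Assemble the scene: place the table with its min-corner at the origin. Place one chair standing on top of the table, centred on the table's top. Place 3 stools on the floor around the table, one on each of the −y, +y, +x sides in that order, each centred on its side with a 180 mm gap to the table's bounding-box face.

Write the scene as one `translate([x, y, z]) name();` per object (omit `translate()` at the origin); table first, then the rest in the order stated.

table();
translate([197, 66, 688]) chair();
translate([272, -475, 0]) stool();
translate([272, 697, 0]) stool();
translate([980, 111, 0]) stool();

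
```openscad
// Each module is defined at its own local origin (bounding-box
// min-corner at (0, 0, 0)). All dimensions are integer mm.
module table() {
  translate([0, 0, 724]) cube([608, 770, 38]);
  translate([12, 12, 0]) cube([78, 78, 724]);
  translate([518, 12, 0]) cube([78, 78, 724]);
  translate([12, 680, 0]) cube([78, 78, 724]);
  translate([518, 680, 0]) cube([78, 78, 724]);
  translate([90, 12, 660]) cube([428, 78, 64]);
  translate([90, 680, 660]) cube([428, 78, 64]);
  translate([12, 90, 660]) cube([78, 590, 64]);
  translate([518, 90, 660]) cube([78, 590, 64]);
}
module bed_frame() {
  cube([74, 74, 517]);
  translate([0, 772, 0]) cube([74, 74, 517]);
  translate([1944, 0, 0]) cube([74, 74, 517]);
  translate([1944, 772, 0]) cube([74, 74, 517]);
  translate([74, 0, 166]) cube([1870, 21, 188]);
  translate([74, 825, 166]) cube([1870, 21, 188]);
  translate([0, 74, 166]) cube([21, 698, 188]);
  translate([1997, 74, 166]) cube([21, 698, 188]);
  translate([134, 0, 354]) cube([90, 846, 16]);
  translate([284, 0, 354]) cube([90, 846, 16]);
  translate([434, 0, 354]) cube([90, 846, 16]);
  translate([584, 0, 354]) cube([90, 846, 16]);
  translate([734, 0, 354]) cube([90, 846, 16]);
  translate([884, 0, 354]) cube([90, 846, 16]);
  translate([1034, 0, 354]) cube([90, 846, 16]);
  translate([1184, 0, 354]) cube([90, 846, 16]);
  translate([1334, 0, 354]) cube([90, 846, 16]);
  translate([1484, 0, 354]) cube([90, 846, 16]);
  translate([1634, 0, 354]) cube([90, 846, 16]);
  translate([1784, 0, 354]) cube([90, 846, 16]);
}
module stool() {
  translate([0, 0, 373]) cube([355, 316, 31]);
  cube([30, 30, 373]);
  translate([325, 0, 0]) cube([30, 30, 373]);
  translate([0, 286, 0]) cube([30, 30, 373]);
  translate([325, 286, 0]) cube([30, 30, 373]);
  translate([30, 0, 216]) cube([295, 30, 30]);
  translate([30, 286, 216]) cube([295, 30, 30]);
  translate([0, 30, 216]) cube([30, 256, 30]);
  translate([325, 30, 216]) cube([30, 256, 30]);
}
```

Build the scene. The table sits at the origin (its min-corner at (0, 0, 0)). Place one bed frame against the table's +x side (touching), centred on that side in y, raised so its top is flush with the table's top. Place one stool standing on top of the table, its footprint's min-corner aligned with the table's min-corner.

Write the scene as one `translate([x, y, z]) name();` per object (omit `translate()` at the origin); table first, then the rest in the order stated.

table();
translate([608, -38, 245]) bed_frame();
translate([0, 0, 762]) stool();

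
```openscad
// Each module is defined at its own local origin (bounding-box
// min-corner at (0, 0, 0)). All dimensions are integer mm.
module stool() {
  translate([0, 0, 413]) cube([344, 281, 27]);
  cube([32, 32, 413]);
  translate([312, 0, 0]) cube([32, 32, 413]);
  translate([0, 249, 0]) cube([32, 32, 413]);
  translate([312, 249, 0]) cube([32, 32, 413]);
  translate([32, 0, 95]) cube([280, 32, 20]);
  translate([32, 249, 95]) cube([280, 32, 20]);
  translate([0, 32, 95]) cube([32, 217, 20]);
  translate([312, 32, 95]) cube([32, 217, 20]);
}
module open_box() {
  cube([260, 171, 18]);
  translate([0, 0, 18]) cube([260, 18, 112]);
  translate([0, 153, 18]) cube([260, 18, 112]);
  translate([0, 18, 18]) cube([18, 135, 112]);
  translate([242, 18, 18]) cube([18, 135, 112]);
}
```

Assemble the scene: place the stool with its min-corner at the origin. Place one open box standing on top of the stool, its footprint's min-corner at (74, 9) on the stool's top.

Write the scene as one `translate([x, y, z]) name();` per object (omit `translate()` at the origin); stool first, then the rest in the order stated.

stool();
translate([74, 9, 440]) open_box();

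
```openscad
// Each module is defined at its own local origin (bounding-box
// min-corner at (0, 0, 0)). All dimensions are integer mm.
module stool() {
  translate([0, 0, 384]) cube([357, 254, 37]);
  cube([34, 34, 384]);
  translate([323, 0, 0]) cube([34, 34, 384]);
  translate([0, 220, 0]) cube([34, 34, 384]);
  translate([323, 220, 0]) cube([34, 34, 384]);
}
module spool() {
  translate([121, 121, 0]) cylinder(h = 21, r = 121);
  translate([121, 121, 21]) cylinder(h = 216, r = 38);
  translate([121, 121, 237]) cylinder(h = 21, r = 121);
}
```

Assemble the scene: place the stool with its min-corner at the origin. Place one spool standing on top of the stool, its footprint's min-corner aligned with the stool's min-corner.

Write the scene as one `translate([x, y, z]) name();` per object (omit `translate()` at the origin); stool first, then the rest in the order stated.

stool();
translate([0, 0, 421]) spool();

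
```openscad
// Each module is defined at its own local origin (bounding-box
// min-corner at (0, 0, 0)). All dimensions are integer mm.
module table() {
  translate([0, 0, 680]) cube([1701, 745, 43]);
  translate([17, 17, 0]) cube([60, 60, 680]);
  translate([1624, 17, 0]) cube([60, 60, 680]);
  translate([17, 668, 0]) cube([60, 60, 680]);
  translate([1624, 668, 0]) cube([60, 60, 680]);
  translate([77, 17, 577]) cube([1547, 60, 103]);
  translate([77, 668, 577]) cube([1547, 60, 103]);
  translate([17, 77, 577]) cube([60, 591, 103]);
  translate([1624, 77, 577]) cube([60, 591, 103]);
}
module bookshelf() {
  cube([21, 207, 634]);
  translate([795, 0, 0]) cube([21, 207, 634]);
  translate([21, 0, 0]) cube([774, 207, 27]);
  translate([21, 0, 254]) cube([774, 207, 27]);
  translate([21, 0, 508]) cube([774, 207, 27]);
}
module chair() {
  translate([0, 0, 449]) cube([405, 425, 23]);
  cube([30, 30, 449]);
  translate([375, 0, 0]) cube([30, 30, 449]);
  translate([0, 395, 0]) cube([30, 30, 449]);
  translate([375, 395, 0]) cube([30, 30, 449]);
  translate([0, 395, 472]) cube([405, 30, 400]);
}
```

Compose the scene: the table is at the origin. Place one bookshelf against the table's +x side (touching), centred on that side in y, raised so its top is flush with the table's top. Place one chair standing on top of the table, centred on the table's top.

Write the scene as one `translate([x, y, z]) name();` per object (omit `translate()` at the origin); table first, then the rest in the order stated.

table();
translate([1701, 269, 89]) bookshelf();
translate([648, 160, 723]) chair();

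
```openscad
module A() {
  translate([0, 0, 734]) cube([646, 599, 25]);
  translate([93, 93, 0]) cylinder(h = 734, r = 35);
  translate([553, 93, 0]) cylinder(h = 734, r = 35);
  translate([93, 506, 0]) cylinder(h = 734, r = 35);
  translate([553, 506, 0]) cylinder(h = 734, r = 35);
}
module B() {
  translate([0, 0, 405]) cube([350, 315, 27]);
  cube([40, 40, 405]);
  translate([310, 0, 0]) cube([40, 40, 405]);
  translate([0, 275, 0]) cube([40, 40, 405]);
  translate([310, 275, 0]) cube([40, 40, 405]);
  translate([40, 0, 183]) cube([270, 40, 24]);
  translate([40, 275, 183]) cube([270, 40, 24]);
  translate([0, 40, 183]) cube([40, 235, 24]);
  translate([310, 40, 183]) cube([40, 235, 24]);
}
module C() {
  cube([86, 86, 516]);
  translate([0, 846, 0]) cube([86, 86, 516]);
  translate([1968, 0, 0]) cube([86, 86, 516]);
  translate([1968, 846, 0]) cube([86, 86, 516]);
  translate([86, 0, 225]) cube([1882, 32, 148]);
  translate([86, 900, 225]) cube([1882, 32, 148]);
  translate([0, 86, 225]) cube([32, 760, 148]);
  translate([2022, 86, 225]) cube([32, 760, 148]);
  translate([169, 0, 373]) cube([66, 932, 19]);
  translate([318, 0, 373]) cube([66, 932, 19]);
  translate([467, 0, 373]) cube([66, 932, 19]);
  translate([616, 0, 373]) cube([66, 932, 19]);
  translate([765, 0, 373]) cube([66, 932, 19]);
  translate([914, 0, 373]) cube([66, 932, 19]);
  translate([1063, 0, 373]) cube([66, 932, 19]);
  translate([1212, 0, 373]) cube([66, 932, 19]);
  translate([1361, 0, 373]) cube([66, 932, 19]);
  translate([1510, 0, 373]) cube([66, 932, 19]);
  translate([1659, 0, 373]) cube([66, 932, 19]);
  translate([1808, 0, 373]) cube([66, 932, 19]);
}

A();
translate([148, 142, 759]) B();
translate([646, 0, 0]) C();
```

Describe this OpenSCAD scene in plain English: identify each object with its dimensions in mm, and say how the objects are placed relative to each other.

A is a rectangular dining table. The top is 646×599×25 mm with its upper surface at z = 759 mm. It stands on four round legs of 70 mm diameter, each leg's bounding box inset 58 mm from the nearest pair of top edges, running from the floor to the underside of the top.

B is a four-legged stool. The seat is 350×315 mm, 27 mm thick, top at z = 432 mm. It stands on four square legs, each 40×40 mm in cross-section, from z = 0 to the seat underside, each flush with a corner of the seat. Four stretchers, 40 mm wide and 24 mm tall, connect adjacent legs with their undersides at z = 183 mm, each running between the inner faces of the legs it joins and aligned with the legs' outer faces on the other axis.

C is a bed frame 2054 mm long (x) by 932 mm wide (y). Four 86×86 mm corner posts, 516 mm tall, at the corners of the footprint. Four rails of 32 mm thickness and 148 mm height run between adjacent posts with their undersides at z = 225 mm, their outer faces flush with the outside of the frame (the two x-running rails run between the posts' inner faces; the two y-running rails run between the posts' inner faces). 12 slats, each 66 mm wide (x) and 19 mm thick, lie across the top of the two x-running rails, running the full 932 mm width of the frame in y; the slats are evenly spaced along x between the inner faces of the end posts with equal gaps (rounded down to the nearest mm) at the −x end and between each pair — any rounding remainder accumulates at the +x end.

The stool is on top of the table, centred. The bed frame is against the table's +x side, with their −y faces flush.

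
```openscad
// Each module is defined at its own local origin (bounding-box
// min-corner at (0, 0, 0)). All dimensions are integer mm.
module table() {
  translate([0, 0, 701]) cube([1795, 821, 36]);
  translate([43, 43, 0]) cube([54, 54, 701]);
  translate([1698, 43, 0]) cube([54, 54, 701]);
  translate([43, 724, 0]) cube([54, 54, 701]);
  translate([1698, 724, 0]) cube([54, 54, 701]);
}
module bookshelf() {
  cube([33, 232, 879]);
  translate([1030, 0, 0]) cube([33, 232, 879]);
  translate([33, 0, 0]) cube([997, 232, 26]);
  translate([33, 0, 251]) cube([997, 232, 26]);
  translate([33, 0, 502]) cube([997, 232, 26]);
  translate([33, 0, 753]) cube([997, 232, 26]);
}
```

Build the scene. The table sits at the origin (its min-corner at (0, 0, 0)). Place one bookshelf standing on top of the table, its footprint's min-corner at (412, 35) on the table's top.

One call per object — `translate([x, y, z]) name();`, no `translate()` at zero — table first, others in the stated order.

table();
translate([412, 35, 737]) bookshelf();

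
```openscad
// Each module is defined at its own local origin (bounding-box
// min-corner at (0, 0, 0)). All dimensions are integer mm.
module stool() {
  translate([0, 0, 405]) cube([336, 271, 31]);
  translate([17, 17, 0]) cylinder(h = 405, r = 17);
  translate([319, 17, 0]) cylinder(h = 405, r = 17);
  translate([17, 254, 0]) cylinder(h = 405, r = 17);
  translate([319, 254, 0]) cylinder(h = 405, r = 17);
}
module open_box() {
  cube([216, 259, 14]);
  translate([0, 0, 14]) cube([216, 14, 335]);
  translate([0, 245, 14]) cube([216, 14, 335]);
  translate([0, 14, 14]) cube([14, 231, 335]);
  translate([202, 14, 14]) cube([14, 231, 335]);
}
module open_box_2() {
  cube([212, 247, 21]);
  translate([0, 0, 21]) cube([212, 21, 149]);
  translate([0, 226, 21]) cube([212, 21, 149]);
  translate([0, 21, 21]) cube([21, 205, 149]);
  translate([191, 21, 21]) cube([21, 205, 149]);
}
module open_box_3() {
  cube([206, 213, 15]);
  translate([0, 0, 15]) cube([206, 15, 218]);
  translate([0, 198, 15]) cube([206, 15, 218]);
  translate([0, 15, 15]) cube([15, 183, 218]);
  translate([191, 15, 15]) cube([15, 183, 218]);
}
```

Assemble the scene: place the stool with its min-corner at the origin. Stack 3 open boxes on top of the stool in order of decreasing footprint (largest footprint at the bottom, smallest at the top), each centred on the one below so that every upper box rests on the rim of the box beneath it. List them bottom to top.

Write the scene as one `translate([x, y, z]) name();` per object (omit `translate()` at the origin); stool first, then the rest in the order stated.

stool();
translate([60, 6, 436]) open_box();
translate([62, 12, 785]) open_box_2();
translate([65, 29, 955]) open_box_3();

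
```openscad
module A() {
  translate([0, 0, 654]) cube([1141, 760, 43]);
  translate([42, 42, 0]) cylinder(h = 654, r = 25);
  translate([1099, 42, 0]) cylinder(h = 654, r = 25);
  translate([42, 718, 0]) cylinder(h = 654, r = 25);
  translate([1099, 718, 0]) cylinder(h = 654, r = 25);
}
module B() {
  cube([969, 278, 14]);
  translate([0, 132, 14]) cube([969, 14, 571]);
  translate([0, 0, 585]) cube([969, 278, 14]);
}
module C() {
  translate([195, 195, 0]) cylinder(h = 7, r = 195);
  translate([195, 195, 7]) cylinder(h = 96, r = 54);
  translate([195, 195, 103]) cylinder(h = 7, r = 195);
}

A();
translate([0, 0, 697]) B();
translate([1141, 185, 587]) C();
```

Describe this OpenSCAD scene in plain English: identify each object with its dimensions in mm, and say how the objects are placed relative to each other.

A is a rectangular dining table. The top is 1141×760×43 mm with its upper surface at z = 697 mm. It stands on four round legs of 50 mm diameter, each leg's bounding box inset 17 mm from the nearest pair of top edges, running from the floor to the underside of the top.

B is an I-beam lying along x, 969 mm long. Overall section height 599 mm. Two flanges 278 mm wide (y) and 14 mm thick, one on the floor and one at the top; a web 14 mm thick runs between them, centred on the flange width.

C is a spool: two coaxial disc flanges of radius 195 mm and thickness 7 mm, joined by a core cylinder of radius 54 mm and height 96 mm. The lower flange rests on z = 0 and the three cylinders share a vertical axis.

The I-beam is on top of the table. The spool is beside the table with their tops flush at z = 697.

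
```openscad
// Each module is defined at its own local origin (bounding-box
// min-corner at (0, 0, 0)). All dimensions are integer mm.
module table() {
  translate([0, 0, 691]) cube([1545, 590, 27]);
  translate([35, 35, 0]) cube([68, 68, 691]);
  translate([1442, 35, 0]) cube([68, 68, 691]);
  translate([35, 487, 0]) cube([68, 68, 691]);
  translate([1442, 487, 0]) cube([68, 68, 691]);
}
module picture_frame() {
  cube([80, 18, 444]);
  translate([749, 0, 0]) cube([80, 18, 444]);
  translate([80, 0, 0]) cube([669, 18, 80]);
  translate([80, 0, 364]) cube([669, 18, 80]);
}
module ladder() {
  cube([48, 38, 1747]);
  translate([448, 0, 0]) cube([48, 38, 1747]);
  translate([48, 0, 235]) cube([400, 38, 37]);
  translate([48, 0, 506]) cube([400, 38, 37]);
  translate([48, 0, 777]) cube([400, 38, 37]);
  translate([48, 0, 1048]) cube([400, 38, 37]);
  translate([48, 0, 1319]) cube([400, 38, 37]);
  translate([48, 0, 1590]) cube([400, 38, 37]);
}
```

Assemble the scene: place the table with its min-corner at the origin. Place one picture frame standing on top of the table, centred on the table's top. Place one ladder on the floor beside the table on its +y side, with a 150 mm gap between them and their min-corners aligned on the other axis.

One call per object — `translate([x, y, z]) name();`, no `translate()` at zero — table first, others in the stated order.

table();
translate([358, 286, 718]) picture_frame();
translate([0, 740, 0]) ladder();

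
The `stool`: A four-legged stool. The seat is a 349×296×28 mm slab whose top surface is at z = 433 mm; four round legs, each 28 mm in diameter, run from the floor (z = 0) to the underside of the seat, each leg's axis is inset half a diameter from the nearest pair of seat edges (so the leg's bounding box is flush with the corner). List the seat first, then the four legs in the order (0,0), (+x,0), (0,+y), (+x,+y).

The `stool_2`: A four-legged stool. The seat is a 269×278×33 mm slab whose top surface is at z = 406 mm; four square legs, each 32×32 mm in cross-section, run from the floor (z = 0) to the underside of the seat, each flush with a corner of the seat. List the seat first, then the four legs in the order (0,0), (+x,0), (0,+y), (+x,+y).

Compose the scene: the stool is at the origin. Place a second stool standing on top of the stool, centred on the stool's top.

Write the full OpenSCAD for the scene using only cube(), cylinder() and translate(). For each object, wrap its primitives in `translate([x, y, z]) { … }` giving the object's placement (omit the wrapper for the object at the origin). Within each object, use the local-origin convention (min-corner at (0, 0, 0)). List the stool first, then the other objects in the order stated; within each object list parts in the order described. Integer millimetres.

translate([0, 0, 405]) cube([349, 296, 28]);
translate([14, 14, 0]) cylinder(h = 405, r = 14);
translate([335, 14, 0]) cylinder(h = 405, r = 14);
translate([14, 282, 0]) cylinder(h = 405, r = 14);
translate([335, 282, 0]) cylinder(h = 405, r = 14);
translate([40, 9, 433]) {
  translate([0, 0, 373]) cube([269, 278, 33]);
  cube([32, 32, 373]);
  translate([237, 0, 0]) cube([32, 32, 373]);
  translate([0, 246, 0]) cube([32, 32, 373]);
  translate([237, 246, 0]) cube([32, 32, 373]);
}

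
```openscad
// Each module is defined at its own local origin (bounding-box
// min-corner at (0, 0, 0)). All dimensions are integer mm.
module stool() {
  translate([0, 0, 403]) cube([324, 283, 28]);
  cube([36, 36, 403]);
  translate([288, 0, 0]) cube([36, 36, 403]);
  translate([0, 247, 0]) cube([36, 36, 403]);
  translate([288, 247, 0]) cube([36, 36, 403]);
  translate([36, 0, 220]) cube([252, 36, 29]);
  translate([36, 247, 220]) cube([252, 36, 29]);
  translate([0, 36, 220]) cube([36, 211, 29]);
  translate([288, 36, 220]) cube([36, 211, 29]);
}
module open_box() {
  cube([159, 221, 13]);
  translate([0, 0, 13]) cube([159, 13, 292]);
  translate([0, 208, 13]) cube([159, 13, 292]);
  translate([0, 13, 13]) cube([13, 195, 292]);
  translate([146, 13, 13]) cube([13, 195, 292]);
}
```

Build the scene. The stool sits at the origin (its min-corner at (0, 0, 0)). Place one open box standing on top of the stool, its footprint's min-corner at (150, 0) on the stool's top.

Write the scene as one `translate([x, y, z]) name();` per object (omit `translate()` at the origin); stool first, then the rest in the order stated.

stool();
translate([150, 0, 431]) open_box();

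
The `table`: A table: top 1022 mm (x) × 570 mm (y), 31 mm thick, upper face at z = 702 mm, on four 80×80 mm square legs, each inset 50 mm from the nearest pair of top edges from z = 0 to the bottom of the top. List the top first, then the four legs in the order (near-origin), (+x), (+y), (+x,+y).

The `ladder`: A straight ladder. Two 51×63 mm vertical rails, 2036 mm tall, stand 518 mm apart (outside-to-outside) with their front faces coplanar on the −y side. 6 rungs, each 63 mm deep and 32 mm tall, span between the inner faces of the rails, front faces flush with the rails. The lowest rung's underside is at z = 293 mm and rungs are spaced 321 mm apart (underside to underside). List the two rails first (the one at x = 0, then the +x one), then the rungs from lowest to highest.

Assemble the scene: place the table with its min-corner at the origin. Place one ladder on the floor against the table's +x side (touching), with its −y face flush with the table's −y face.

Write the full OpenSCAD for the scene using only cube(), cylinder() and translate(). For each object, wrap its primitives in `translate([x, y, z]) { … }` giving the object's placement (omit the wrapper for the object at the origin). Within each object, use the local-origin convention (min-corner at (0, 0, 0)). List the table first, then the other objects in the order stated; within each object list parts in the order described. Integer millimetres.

translate([0, 0, 671]) cube([1022, 570, 31]);
translate([50, 50, 0]) cube([80, 80, 671]);
translate([892, 50, 0]) cube([80, 80, 671]);
translate([50, 440, 0]) cube([80, 80, 671]);
translate([892, 440, 0]) cube([80, 80, 671]);
translate([1022, 0, 0]) {
  cube([51, 63, 2036]);
  translate([467, 0, 0]) cube([51, 63, 2036]);
  translate([51, 0, 293]) cube([416, 63, 32]);
  translate([51, 0, 614]) cube([416, 63, 32]);
  translate([51, 0, 935]) cube([416, 63, 32]);
  translate([51, 0, 1256]) cube([416, 63, 32]);
  translate([51, 0, 1577]) cube([416, 63, 32]);
  translate([51, 0, 1898]) cube([416, 63, 32]);
}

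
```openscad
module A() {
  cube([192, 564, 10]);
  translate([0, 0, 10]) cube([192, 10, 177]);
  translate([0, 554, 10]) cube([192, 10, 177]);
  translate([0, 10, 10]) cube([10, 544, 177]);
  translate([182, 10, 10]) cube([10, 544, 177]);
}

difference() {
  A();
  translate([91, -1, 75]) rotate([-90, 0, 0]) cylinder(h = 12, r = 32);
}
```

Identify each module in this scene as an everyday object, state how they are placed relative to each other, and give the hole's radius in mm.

A is an open box. The open box has a circular hole through its front wall. The hole's radius is 32 mm.

The subtracted cylinder has r = 32 mm.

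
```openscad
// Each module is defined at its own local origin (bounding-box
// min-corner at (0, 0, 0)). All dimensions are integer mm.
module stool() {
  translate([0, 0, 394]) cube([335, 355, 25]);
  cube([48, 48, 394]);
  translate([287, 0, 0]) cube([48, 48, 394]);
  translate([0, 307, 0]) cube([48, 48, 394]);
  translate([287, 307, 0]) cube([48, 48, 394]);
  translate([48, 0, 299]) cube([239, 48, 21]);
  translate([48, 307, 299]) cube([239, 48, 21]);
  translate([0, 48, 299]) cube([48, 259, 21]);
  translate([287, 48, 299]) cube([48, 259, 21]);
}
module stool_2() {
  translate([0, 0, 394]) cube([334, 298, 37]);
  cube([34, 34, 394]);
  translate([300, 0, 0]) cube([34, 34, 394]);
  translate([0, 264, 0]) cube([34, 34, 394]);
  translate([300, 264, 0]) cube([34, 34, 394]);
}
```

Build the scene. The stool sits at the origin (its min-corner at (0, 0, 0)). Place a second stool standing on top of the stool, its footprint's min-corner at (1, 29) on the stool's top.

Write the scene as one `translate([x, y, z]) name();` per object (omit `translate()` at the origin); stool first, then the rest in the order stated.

stool();
translate([1, 29, 419]) stool_2();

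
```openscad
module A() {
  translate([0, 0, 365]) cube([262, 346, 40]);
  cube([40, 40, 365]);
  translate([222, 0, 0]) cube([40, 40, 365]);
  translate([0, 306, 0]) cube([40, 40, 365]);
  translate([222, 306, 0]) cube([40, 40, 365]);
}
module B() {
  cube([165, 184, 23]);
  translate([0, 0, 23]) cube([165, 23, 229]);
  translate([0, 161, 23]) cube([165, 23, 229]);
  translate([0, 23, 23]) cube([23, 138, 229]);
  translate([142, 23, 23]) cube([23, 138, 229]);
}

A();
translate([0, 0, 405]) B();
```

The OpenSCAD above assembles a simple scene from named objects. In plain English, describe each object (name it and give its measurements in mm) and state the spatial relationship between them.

A is a four-legged stool. The seat is a 262×346×40 mm slab whose top surface is at z = 405 mm; four square legs, each 40×40 mm in cross-section, run from the floor (z = 0) to the underside of the seat, each flush with a corner of the seat.

B is an open storage box with external size 165×184×252 mm and wall thickness 23 mm (the base is also 23 mm thick). The base covers the whole footprint; the four walls stand on the base, with the y-facing walls full-width and the x-facing walls fitting between their inner faces.

The open box is on top of the stool.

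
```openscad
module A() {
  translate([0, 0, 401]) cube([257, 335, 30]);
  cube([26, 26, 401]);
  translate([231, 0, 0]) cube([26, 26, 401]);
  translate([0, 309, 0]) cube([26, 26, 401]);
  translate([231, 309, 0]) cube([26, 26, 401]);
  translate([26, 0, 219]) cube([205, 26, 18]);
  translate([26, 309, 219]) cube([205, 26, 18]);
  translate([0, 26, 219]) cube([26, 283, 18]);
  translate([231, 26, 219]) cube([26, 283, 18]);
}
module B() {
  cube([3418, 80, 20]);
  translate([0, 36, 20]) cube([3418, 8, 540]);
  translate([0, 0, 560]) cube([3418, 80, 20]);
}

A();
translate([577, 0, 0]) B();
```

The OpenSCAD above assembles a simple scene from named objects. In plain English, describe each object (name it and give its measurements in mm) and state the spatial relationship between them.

A is a simple wooden stool: a rectangular seat 257 mm (x) by 335 mm (y), 30 mm thick, top face at z = 431 mm, on four square legs, each 26×26 mm in cross-section. The legs rest on z = 0, each flush with a corner of the seat. Four stretchers, 26 mm wide and 18 mm tall, connect adjacent legs with their undersides at z = 219 mm, each running between the inner faces of the legs it joins and aligned with the legs' outer faces on the other axis.

B is an I-beam lying along x, 3418 mm long. Overall section height 580 mm. Two flanges 80 mm wide (y) and 20 mm thick, one on the floor and one at the top; a web 8 mm thick runs between them, centred on the flange width.

The I-beam is on the floor beside the stool on its +x side.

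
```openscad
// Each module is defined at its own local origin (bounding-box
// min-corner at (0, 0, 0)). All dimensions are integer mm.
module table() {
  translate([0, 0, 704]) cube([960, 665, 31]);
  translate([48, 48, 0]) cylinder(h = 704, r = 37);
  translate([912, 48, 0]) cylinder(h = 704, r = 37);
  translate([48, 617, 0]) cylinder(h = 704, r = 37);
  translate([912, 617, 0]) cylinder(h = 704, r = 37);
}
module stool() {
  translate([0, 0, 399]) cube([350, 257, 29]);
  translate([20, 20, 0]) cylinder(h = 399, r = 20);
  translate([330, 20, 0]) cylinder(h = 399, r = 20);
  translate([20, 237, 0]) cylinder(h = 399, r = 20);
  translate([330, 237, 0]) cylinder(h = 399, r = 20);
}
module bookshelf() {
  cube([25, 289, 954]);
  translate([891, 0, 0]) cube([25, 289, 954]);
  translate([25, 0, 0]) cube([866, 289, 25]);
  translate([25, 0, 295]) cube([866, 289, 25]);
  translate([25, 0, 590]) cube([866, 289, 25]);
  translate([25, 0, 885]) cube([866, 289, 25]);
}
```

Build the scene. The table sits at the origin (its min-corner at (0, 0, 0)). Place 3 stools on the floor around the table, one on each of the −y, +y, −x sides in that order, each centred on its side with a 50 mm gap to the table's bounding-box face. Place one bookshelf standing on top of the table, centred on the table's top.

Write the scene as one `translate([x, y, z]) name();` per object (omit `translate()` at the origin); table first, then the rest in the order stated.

table();
translate([305, -307, 0]) stool();
translate([305, 715, 0]) stool();
translate([-400, 204, 0]) stool();
translate([22, 188, 735]) bookshelf();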